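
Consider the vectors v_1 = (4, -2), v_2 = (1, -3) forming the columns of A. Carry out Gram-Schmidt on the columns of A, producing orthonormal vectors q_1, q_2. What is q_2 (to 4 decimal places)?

q_2 = (-0.4472, -0.8944)

v_1 = (4, -2); ‖v_1‖ = 4.4721, so q_1 = (0.8944, -0.4472).
q_1·v_2 = 0.8944·1 + (-0.4472)·(-3) = 2.2361.
u_2 = v_2 − 2.2361·q_1 = (-1.0000, -2.0000).
‖u_2‖ = 2.2361, so q_2 = (-0.4472, -0.8944).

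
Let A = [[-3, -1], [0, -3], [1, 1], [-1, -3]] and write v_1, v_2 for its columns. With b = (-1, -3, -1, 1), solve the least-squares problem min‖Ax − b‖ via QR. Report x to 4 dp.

q_1 = v_1/‖v_1‖ = (-3, 0, 1, -1)/3.3166 = (-0.9045, 0.0000, 0.3015, -0.3015).
r_{12} = q_1·v_2 = 2.1106.
u_2 = v_2 − 2.1106·q_1 = (0.9091, -3.0000, 0.3636, -2.3636).
‖u_2‖ = 3.9428, so q_2 = (0.2306, -0.7609, 0.0922, -0.5995).
Qᵀb = (0.3015, 1.3604).
Back-substitute: x_2 = 1.3604/3.9428 = 0.3450.
x_1 = (0.3015 − 2.1106·0.3450)/3.3166 = -0.1287.

x = (-0.1287, 0.3450)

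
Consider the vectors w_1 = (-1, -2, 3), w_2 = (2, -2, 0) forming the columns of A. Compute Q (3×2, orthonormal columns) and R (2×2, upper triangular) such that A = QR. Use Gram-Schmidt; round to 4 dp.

w_1 = (-1, -2, 3); ‖w_1‖ = 3.7417, so e_1 = (-0.2673, -0.5345, 0.8018).
e_1·w_2 = (-0.2673)·2 + (-0.5345)·(-2) + 0.8018·0 = 0.5345.
u_2 = w_2 − 0.5345·e_1 = (2.1429, -1.7143, -0.4286).
‖u_2‖ = 2.7775, so e_2 = (0.7715, -0.6172, -0.1543).

Q = [[-0.2673, 0.7715], [-0.5345, -0.6172], [0.8018, -0.1543]], R = [[3.7417, 0.5345], [0.0000, 2.7775]]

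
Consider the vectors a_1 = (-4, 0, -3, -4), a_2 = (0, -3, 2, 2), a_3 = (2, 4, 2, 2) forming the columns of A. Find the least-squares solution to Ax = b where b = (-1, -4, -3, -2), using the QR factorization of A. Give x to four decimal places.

a_1 = (-4, 0, -3, -4); ‖a_1‖ = 6.4031, so q_1 = (-0.6247, 0.0000, -0.4685, -0.6247).
q_1·a_2 = (-0.6247)·0 + 0.0000·(-3) + (-0.4685)·2 + (-0.6247)·2 = -2.1864.
u_2 = a_2 + 2.1864·q_1 = (-1.3659, -3.0000, 0.9756, 0.6341).
‖u_2‖ = 3.4956, so q_2 = (-0.3907, -0.8582, 0.2791, 0.1814).
q_1·a_3 = (-0.6247)·2 + 0.0000·4 + (-0.4685)·2 + (-0.6247)·2 = -3.4358; q_2·a_3 = (-0.3907)·2 + (-0.8582)·4 + 0.2791·2 + 0.1814·2 = -3.2933.
u_3 = a_3 + 3.4358·q_1 + 3.2933·q_2 = (-1.4331, 1.1737, 1.3094, 0.4511).
‖u_3‖ = 2.3129, so q_3 = (-0.6196, 0.5074, 0.5661, 0.1950).
Qᵀb = (3.2796, 2.6235, -3.4986).
Back-substitute: x_3 = -3.4986/2.3129 = -1.5127.
x_2 = (2.6235 + 3.2933·(-1.5127))/3.4956 = -0.6746.
x_1 = (3.2796 + 2.1864·(-0.6746) + 3.4358·(-1.5127))/6.4031 = -0.5299.

x = (-0.5299, -0.6746, -1.5127)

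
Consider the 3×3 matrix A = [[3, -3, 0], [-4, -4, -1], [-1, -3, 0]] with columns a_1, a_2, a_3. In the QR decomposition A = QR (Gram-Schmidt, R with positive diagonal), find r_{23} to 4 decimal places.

a_1 = (3, -4, -1); ‖a_1‖ = 5.0990, so e_1 = (0.5883, -0.7845, -0.1961).
e_1·a_2 = 0.5883·(-3) + (-0.7845)·(-4) + (-0.1961)·(-3) = 1.9612.
u_2 = a_2 − 1.9612·e_1 = (-4.1538, -2.4615, -2.6154).
‖u_2‖ = 5.4913, so e_2 = (-0.7564, -0.4483, -0.4763).
r_{23} = e_2·a_3 = 0.4483.

r_{23} = 0.4483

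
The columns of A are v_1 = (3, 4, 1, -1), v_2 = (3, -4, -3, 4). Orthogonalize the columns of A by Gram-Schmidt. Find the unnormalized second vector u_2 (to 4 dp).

u_2 = (4.5556, -1.9259, -2.4815, 3.4815)

v_1 = (3, 4, 1, -1); ‖v_1‖ = 5.1962, so e_1 = (0.5774, 0.7698, 0.1925, -0.1925).
e_1·v_2 = 0.5774·3 + 0.7698·(-4) + 0.1925·(-3) + (-0.1925)·4 = -2.6943.
u_2 = v_2 + 2.6943·e_1 = (4.5556, -1.9259, -2.4815, 3.4815).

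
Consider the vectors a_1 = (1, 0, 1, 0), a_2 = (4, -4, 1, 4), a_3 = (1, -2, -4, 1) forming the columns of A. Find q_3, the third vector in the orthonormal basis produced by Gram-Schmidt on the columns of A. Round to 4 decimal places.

q_1 = a_1/‖a_1‖ = (1, 0, 1, 0)/1.4142 = (0.7071, 0.0000, 0.7071, 0.0000).
r_{12} = q_1·a_2 = 3.5355.
u_2 = a_2 − 3.5355·q_1 = (1.5000, -4.0000, -1.5000, 4.0000).
‖u_2‖ = 6.0415, so q_2 = (0.2483, -0.6621, -0.2483, 0.6621).
r_{13} = q_1·a_3 = -2.1213; r_{23} = q_2·a_3 = 3.2277.
u_3 = a_3 + 2.1213·q_1 − 3.2277·q_2 = (1.6986, 0.1370, -1.6986, -1.1370).
‖u_3‖ = 2.6612, so q_3 = (0.6383, 0.0515, -0.6383, -0.4272).

q_3 = (0.6383, 0.0515, -0.6383, -0.4272)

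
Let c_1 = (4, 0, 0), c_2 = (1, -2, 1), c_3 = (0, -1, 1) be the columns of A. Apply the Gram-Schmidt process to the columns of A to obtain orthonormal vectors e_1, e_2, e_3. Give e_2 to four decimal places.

e_2 = (0.0000, -0.8944, 0.4472)

c_1 = (4, 0, 0); ‖c_1‖ = 4.0000, so e_1 = (1.0000, 0.0000, 0.0000).
e_1·c_2 = 1.0000·1 + 0.0000·(-2) + 0.0000·1 = 1.0000.
u_2 = c_2 − 1.0000·e_1 = (0.0000, -2.0000, 1.0000).
‖u_2‖ = 2.2361, so e_2 = (0.0000, -0.8944, 0.4472).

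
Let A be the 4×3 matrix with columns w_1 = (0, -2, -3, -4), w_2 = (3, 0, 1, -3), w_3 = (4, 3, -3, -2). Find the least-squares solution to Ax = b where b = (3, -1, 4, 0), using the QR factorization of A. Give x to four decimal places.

w_1 = (0, -2, -3, -4); ‖w_1‖ = 5.3852, so e_1 = (0.0000, -0.3714, -0.5571, -0.7428).
e_1·w_2 = 0.0000·3 + (-0.3714)·0 + (-0.5571)·1 + (-0.7428)·(-3) = 1.6713.
u_2 = w_2 − 1.6713·e_1 = (3.0000, 0.6207, 1.9310, -1.7586).
‖u_2‖ = 4.0258, so e_2 = (0.7452, 0.1542, 0.4797, -0.4368).
e_1·w_3 = 0.0000·4 + (-0.3714)·3 + (-0.5571)·(-3) + (-0.7428)·(-2) = 2.0426; e_2·w_3 = 0.7452·4 + 0.1542·3 + 0.4797·(-3) + (-0.4368)·(-2) = 2.8780.
u_3 = w_3 − 2.0426·e_1 − 2.8780·e_2 = (1.8553, 3.3149, -3.2426, 0.7745).
‖u_3‖ = 5.0542, so e_3 = (0.3671, 0.6559, -0.6416, 0.1532).
Qᵀb = (-1.8570, 4.0001, -2.1209).
Back-substitute: x_3 = -2.1209/5.0542 = -0.4196.
x_2 = (4.0001 − 2.8780·(-0.4196))/4.0258 = 1.2936.
x_1 = (-1.8570 − 1.6713·1.2936 − 2.0426·(-0.4196))/5.3852 = -0.5871.

x = (-0.5871, 1.2936, -0.4196)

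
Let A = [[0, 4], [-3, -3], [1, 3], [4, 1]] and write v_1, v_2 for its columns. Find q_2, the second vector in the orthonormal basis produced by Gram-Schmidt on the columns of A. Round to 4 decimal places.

v_1 = (0, -3, 1, 4); ‖v_1‖ = 5.0990, so q_1 = (0.0000, -0.5883, 0.1961, 0.7845).
q_1·v_2 = 0.0000·4 + (-0.5883)·(-3) + 0.1961·3 + 0.7845·1 = 3.1379.
u_2 = v_2 − 3.1379·q_1 = (4.0000, -1.1538, 2.3846, -1.4615).
‖u_2‖ = 5.0154, so q_2 = (0.7975, -0.2301, 0.4755, -0.2914).

q_2 = (0.7975, -0.2301, 0.4755, -0.2914)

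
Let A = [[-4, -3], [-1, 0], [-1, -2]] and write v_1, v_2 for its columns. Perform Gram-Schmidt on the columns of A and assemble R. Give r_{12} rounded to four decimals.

v_1 = (-4, -1, -1); ‖v_1‖ = 4.2426, so q_1 = (-0.9428, -0.2357, -0.2357).
r_{12} = q_1·v_2 = 3.2998.

r_{12} = 3.2998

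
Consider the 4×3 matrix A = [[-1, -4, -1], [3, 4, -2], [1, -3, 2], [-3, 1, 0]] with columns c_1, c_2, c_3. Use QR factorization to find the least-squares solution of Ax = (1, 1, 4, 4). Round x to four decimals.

c_1 = (-1, 3, 1, -3); ‖c_1‖ = 4.4721, so e_1 = (-0.2236, 0.6708, 0.2236, -0.6708).
e_1·c_2 = (-0.2236)·(-4) + 0.6708·4 + 0.2236·(-3) + (-0.6708)·1 = 2.2361.
u_2 = c_2 − 2.2361·e_1 = (-3.5000, 2.5000, -3.5000, 2.5000).
‖u_2‖ = 6.0828, so e_2 = (-0.5754, 0.4110, -0.5754, 0.4110).
e_1·c_3 = (-0.2236)·(-1) + 0.6708·(-2) + 0.2236·2 + (-0.6708)·0 = -0.6708; e_2·c_3 = (-0.5754)·(-1) + 0.4110·(-2) + (-0.5754)·2 + 0.4110·0 = -1.3974.
u_3 = c_3 + 0.6708·e_1 + 1.3974·e_2 = (-1.9541, -0.9757, 1.3459, 0.1243).
‖u_3‖ = 2.5685, so e_3 = (-0.7608, -0.3799, 0.5240, 0.0484).
Qᵀb = (-1.3416, -0.8220, 1.1490).
Back-substitute: x_3 = 1.1490/2.5685 = 0.4474.
x_2 = (-0.8220 + 1.3974·0.4474)/6.0828 = -0.0324.
x_1 = (-1.3416 − 2.2361·(-0.0324) + 0.6708·0.4474)/4.4721 = -0.2167.

x = (-0.2167, -0.0324, 0.4474)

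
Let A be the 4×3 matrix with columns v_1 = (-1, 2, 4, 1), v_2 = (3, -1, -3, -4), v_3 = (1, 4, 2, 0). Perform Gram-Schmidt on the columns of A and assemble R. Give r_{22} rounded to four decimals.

e_1 = v_1/‖v_1‖ = (-1, 2, 4, 1)/4.6904 = (-0.2132, 0.4264, 0.8528, 0.2132).
r_{12} = e_1·v_2 = -4.4772.
u_2 = v_2 + 4.4772·e_1 = (2.0455, 0.9091, 0.8182, -3.0455).
r_{22} = ‖u_2‖ = 3.8671.

r_{22} = 3.8671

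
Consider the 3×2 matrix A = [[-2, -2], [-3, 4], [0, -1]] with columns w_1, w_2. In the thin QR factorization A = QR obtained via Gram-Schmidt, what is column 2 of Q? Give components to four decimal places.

q_2 = (-0.8058, 0.5372, -0.2494)

q_1 = w_1/‖w_1‖ = (-2, -3, 0)/3.6056 = (-0.5547, -0.8321, 0.0000).
r_{12} = q_1·w_2 = -2.2188.
u_2 = w_2 + 2.2188·q_1 = (-3.2308, 2.1538, -1.0000).
‖u_2‖ = 4.0096, so q_2 = (-0.8058, 0.5372, -0.2494).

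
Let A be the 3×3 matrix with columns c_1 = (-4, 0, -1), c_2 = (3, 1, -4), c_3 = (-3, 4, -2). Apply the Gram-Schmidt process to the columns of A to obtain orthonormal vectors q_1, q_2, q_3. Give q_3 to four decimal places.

q_3 = (-0.0514, 0.9773, 0.2057)

q_1 = c_1/‖c_1‖ = (-4, 0, -1)/4.1231 = (-0.9701, 0.0000, -0.2425).
r_{12} = q_1·c_2 = -1.9403.
u_2 = c_2 + 1.9403·q_1 = (1.1176, 1.0000, -4.4706).
‖u_2‖ = 4.7154, so q_2 = (0.2370, 0.2121, -0.9481).
r_{13} = q_1·c_3 = 3.3955; r_{23} = q_2·c_3 = 2.0334.
u_3 = c_3 − 3.3955·q_1 − 2.0334·q_2 = (-0.1878, 3.5688, 0.7513).
‖u_3‖ = 3.6518, so q_3 = (-0.0514, 0.9773, 0.2057).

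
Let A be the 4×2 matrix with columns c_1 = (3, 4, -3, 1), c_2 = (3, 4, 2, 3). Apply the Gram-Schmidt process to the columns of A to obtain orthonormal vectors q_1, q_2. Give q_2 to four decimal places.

q_1 = c_1/‖c_1‖ = (3, 4, -3, 1)/5.9161 = (0.5071, 0.6761, -0.5071, 0.1690).
r_{12} = q_1·c_2 = 3.7187.
u_2 = c_2 − 3.7187·q_1 = (1.1143, 1.4857, 3.8857, 2.3714).
‖u_2‖ = 4.9164, so q_2 = (0.2266, 0.3022, 0.7904, 0.4823).

q_2 = (0.2266, 0.3022, 0.7904, 0.4823)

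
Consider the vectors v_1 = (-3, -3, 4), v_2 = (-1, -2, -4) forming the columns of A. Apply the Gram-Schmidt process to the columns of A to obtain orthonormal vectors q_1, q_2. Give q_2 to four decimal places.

v_1 = (-3, -3, 4); ‖v_1‖ = 5.8310, so q_1 = (-0.5145, -0.5145, 0.6860).
q_1·v_2 = (-0.5145)·(-1) + (-0.5145)·(-2) + 0.6860·(-4) = -1.2005.
u_2 = v_2 + 1.2005·q_1 = (-1.6176, -2.6176, -3.1765).
‖u_2‖ = 4.4225, so q_2 = (-0.3658, -0.5919, -0.7182).

q_2 = (-0.3658, -0.5919, -0.7182)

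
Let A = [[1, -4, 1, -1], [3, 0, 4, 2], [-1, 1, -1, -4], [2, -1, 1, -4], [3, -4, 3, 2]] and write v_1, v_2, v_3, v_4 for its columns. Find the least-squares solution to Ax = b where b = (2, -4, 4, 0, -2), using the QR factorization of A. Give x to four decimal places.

x = (-2.4845, -0.6821, 1.2856, -0.7817)

v_1 = (1, 3, -1, 2, 3); ‖v_1‖ = 4.8990, so e_1 = (0.2041, 0.6124, -0.2041, 0.4082, 0.6124).
e_1·v_2 = 0.2041·(-4) + 0.6124·0 + (-0.2041)·1 + 0.4082·(-1) + 0.6124·(-4) = -3.8784.
u_2 = v_2 + 3.8784·e_1 = (-3.2083, 2.3750, 0.2083, 0.5833, -1.6250).
‖u_2‖ = 4.3541, so e_2 = (-0.7369, 0.5455, 0.0478, 0.1340, -0.3732).
e_1·v_3 = 0.2041·1 + 0.6124·4 + (-0.2041)·(-1) + 0.4082·1 + 0.6124·3 = 5.1031; e_2·v_3 = (-0.7369)·1 + 0.5455·4 + 0.0478·(-1) + 0.1340·1 + (-0.3732)·3 = 0.4115.
u_3 = v_3 − 5.1031·e_1 − 0.4115·e_2 = (0.2615, 0.6505, 0.0220, -1.1385, 0.0286).
‖u_3‖ = 1.3375, so e_3 = (0.1955, 0.4864, 0.0164, -0.8512, 0.0214).
e_1·v_4 = 0.2041·(-1) + 0.6124·2 + (-0.2041)·(-4) + 0.4082·(-4) + 0.6124·2 = 1.4289; e_2·v_4 = (-0.7369)·(-1) + 0.5455·2 + 0.0478·(-4) + 0.1340·(-4) + (-0.3732)·2 = 0.3541; e_3·v_4 = 0.1955·(-1) + 0.4864·2 + 0.0164·(-4) + (-0.8512)·(-4) + 0.0214·2 = 4.1589.
u_4 = v_4 − 1.4289·e_1 − 0.3541·e_2 − 4.1589·e_3 = (-1.8440, -1.0909, -3.7936, -1.0909, 1.1683).
‖u_4‖ = 4.6408, so e_4 = (-0.3973, -0.2351, -0.8175, -0.2351, 0.2517).
Qᵀb = (-4.0825, -2.7177, -1.5314, -3.6277).
Back-substitute: x_4 = -3.6277/4.6408 = -0.7817.
x_3 = (-1.5314 − 4.1589·(-0.7817))/1.3375 = 1.2856.
x_2 = (-2.7177 − 0.4115·1.2856 − 0.3541·(-0.7817))/4.3541 = -0.6821.
x_1 = (-4.0825 + 3.8784·(-0.6821) − 5.1031·1.2856 − 1.4289·(-0.7817))/4.8990 = -2.4845.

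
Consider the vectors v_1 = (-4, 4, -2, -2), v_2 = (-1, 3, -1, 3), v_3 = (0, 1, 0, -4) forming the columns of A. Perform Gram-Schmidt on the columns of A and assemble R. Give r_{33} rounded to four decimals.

r_{33} = 1.9286

v_1 = (-4, 4, -2, -2); ‖v_1‖ = 6.3246, so e_1 = (-0.6325, 0.6325, -0.3162, -0.3162).
e_1·v_2 = (-0.6325)·(-1) + 0.6325·3 + (-0.3162)·(-1) + (-0.3162)·3 = 1.8974.
u_2 = v_2 − 1.8974·e_1 = (0.2000, 1.8000, -0.4000, 3.6000).
‖u_2‖ = 4.0497, so e_2 = (0.0494, 0.4445, -0.0988, 0.8890).
e_1·v_3 = (-0.6325)·0 + 0.6325·1 + (-0.3162)·0 + (-0.3162)·(-4) = 1.8974; e_2·v_3 = 0.0494·0 + 0.4445·1 + (-0.0988)·0 + 0.8890·(-4) = -3.1113.
u_3 = v_3 − 1.8974·e_1 + 3.1113·e_2 = (1.3537, 1.1829, 0.2927, -0.6341).
r_{33} = ‖u_3‖ = 1.9286.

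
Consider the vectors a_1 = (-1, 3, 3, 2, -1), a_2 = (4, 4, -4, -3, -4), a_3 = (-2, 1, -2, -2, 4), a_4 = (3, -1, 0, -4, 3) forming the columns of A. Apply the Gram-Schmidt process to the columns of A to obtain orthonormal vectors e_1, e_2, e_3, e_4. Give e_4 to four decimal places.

e_4 = (0.5820, 0.0244, 0.5825, -0.4418, 0.3552)

a_1 = (-1, 3, 3, 2, -1); ‖a_1‖ = 4.8990, so e_1 = (-0.2041, 0.6124, 0.6124, 0.4082, -0.2041).
e_1·a_2 = (-0.2041)·4 + 0.6124·4 + 0.6124·(-4) + 0.4082·(-3) + (-0.2041)·(-4) = -1.2247.
u_2 = a_2 + 1.2247·e_1 = (3.7500, 4.7500, -3.2500, -2.5000, -4.2500).
‖u_2‖ = 8.4558, so e_2 = (0.4435, 0.5617, -0.3844, -0.2957, -0.5026).
e_1·a_3 = (-0.2041)·(-2) + 0.6124·1 + 0.6124·(-2) + 0.4082·(-2) + (-0.2041)·4 = -1.8371; e_2·a_3 = 0.4435·(-2) + 0.5617·1 + (-0.3844)·(-2) + (-0.2957)·(-2) + (-0.5026)·4 = -0.9757.
u_3 = a_3 + 1.8371·e_1 + 0.9757·e_2 = (-1.9423, 2.6731, -1.2500, -1.5385, 3.1346).
‖u_3‖ = 4.9672, so e_3 = (-0.3910, 0.5381, -0.2517, -0.3097, 0.6311).
e_1·a_4 = (-0.2041)·3 + 0.6124·(-1) + 0.6124·0 + 0.4082·(-4) + (-0.2041)·3 = -3.4701; e_2·a_4 = 0.4435·3 + 0.5617·(-1) + (-0.3844)·0 + (-0.2957)·(-4) + (-0.5026)·3 = 0.4435; e_3·a_4 = (-0.3910)·3 + 0.5381·(-1) + (-0.2517)·0 + (-0.3097)·(-4) + 0.6311·3 = 1.4209.
u_4 = a_4 + 3.4701·e_1 − 0.4435·e_2 − 1.4209·e_3 = (2.6506, 0.1112, 2.6530, -2.0121, 1.6179).
‖u_4‖ = 4.5544, so e_4 = (0.5820, 0.0244, 0.5825, -0.4418, 0.3552).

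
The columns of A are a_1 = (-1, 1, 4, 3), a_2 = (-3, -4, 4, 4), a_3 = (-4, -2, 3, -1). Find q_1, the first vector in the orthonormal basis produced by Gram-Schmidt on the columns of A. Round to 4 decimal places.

q_1 = (-0.1925, 0.1925, 0.7698, 0.5774)

a_1 = (-1, 1, 4, 3); ‖a_1‖ = 5.1962, so q_1 = (-0.1925, 0.1925, 0.7698, 0.5774).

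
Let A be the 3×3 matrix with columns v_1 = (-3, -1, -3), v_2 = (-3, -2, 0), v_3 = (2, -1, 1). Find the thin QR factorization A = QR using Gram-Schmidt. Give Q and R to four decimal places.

Q = [[-0.6882, -0.4905, 0.5345], [-0.2294, -0.5518, -0.8018], [-0.6882, 0.6745, -0.2673]], R = [[4.3589, 2.5236, -1.8353], [0.0000, 2.5752, 0.2453], [0.0000, 0.0000, 1.6036]]

v_1 = (-3, -1, -3); ‖v_1‖ = 4.3589, so q_1 = (-0.6882, -0.2294, -0.6882).
q_1·v_2 = (-0.6882)·(-3) + (-0.2294)·(-2) + (-0.6882)·0 = 2.5236.
u_2 = v_2 − 2.5236·q_1 = (-1.2632, -1.4211, 1.7368).
‖u_2‖ = 2.5752, so q_2 = (-0.4905, -0.5518, 0.6745).
q_1·v_3 = (-0.6882)·2 + (-0.2294)·(-1) + (-0.6882)·1 = -1.8353; q_2·v_3 = (-0.4905)·2 + (-0.5518)·(-1) + 0.6745·1 = 0.2453.
u_3 = v_3 + 1.8353·q_1 − 0.2453·q_2 = (0.8571, -1.2857, -0.4286).
‖u_3‖ = 1.6036, so q_3 = (0.5345, -0.8018, -0.2673).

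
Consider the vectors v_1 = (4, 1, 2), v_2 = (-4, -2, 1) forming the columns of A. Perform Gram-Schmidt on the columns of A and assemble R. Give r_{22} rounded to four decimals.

v_1 = (4, 1, 2); ‖v_1‖ = 4.5826, so e_1 = (0.8729, 0.2182, 0.4364).
e_1·v_2 = 0.8729·(-4) + 0.2182·(-2) + 0.4364·1 = -3.4915.
u_2 = v_2 + 3.4915·e_1 = (-0.9524, -1.2381, 2.5238).
r_{22} = ‖u_2‖ = 2.9681.

r_{22} = 2.9681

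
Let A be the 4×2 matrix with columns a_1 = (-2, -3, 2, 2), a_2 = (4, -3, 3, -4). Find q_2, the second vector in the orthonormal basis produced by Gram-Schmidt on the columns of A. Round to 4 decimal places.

q_1 = a_1/‖a_1‖ = (-2, -3, 2, 2)/4.5826 = (-0.4364, -0.6547, 0.4364, 0.4364).
r_{12} = q_1·a_2 = -0.2182.
u_2 = a_2 + 0.2182·q_1 = (3.9048, -3.1429, 3.0952, -3.9048).
‖u_2‖ = 7.0677, so q_2 = (0.5525, -0.4447, 0.4379, -0.5525).

q_2 = (0.5525, -0.4447, 0.4379, -0.5525)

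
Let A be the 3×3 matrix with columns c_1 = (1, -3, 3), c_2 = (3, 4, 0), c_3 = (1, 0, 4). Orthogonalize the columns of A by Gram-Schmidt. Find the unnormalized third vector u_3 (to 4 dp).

c_1 = (1, -3, 3); ‖c_1‖ = 4.3589, so e_1 = (0.2294, -0.6882, 0.6882).
e_1·c_2 = 0.2294·3 + (-0.6882)·4 + 0.6882·0 = -2.0647.
u_2 = c_2 + 2.0647·e_1 = (3.4737, 2.5789, 1.4211).
‖u_2‖ = 4.5538, so e_2 = (0.7628, 0.5663, 0.3121).
e_1·c_3 = 0.2294·1 + (-0.6882)·0 + 0.6882·4 = 2.9824; e_2·c_3 = 0.7628·1 + 0.5663·0 + 0.3121·4 = 2.0111.
u_3 = c_3 − 2.9824·e_1 − 2.0111·e_2 = (-1.2183, 0.9137, 1.3198).

u_3 = (-1.2183, 0.9137, 1.3198)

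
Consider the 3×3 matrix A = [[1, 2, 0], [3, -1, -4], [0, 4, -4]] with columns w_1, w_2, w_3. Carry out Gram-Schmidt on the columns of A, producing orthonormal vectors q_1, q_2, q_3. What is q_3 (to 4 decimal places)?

q_3 = (0.8301, -0.2767, -0.4842)

w_1 = (1, 3, 0); ‖w_1‖ = 3.1623, so q_1 = (0.3162, 0.9487, 0.0000).
q_1·w_2 = 0.3162·2 + 0.9487·(-1) + 0.0000·4 = -0.3162.
u_2 = w_2 + 0.3162·q_1 = (2.1000, -0.7000, 4.0000).
‖u_2‖ = 4.5717, so q_2 = (0.4594, -0.1531, 0.8750).
q_1·w_3 = 0.3162·0 + 0.9487·(-4) + 0.0000·(-4) = -3.7947; q_2·w_3 = 0.4594·0 + (-0.1531)·(-4) + 0.8750·(-4) = -2.8874.
u_3 = w_3 + 3.7947·q_1 + 2.8874·q_2 = (2.5263, -0.8421, -1.4737).
‖u_3‖ = 3.0435, so q_3 = (0.8301, -0.2767, -0.4842).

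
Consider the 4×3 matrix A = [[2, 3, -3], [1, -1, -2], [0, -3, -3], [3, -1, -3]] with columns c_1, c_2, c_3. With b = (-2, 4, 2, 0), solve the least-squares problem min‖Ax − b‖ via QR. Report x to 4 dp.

e_1 = c_1/‖c_1‖ = (2, 1, 0, 3)/3.7417 = (0.5345, 0.2673, 0.0000, 0.8018).
r_{12} = e_1·c_2 = 0.5345.
u_2 = c_2 − 0.5345·e_1 = (2.7143, -1.1429, -3.0000, -1.4286).
‖u_2‖ = 4.4401, so e_2 = (0.6113, -0.2574, -0.6757, -0.3217).
r_{13} = e_1·c_3 = -4.5434; r_{23} = e_2·c_3 = 1.6731.
u_3 = c_3 + 4.5434·e_1 − 1.6731·e_2 = (-1.5942, -0.3551, -1.8696, 1.1812).
‖u_3‖ = 2.7492, so e_3 = (-0.5799, -0.1292, -0.6800, 0.4296).
Qᵀb = (0.0000, -3.6035, -0.7169).
Back-substitute: x_3 = -0.7169/2.7492 = -0.2608.
x_2 = (-3.6035 − 1.6731·(-0.2608))/4.4401 = -0.7133.
x_1 = (0.0000 − 0.5345·(-0.7133) + 4.5434·(-0.2608))/3.7417 = -0.2148.

x = (-0.2148, -0.7133, -0.2608)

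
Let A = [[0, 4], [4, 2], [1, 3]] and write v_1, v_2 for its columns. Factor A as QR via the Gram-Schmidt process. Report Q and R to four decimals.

Q = [[0.0000, 0.8551], [0.9701, -0.1257], [0.2425, 0.5030]], R = [[4.1231, 2.6679], [0.0000, 4.6779]]

e_1 = v_1/‖v_1‖ = (0, 4, 1)/4.1231 = (0.0000, 0.9701, 0.2425).
r_{12} = e_1·v_2 = 2.6679.
u_2 = v_2 − 2.6679·e_1 = (4.0000, -0.5882, 2.3529).
‖u_2‖ = 4.6779, so e_2 = (0.8551, -0.1257, 0.5030).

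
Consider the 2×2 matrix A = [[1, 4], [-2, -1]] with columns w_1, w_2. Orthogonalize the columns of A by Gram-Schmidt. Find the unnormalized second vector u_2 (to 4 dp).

w_1 = (1, -2); ‖w_1‖ = 2.2361, so e_1 = (0.4472, -0.8944).
e_1·w_2 = 0.4472·4 + (-0.8944)·(-1) = 2.6833.
u_2 = w_2 − 2.6833·e_1 = (2.8000, 1.4000).

u_2 = (2.8000, 1.4000)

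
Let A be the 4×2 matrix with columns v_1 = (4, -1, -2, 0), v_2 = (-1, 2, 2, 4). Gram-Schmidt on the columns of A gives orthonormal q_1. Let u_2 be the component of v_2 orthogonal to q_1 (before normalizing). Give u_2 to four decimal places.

v_1 = (4, -1, -2, 0); ‖v_1‖ = 4.5826, so q_1 = (0.8729, -0.2182, -0.4364, 0.0000).
q_1·v_2 = 0.8729·(-1) + (-0.2182)·2 + (-0.4364)·2 + 0.0000·4 = -2.1822.
u_2 = v_2 + 2.1822·q_1 = (0.9048, 1.5238, 1.0476, 4.0000).

u_2 = (0.9048, 1.5238, 1.0476, 4.0000)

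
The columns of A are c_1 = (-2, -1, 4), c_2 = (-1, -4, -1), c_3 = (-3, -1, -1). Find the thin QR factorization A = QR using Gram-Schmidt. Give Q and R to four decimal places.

c_1 = (-2, -1, 4); ‖c_1‖ = 4.5826, so e_1 = (-0.4364, -0.2182, 0.8729).
e_1·c_2 = (-0.4364)·(-1) + (-0.2182)·(-4) + 0.8729·(-1) = 0.4364.
u_2 = c_2 − 0.4364·e_1 = (-0.8095, -3.9048, -1.3810).
‖u_2‖ = 4.2201, so e_2 = (-0.1918, -0.9253, -0.3272).
e_1·c_3 = (-0.4364)·(-3) + (-0.2182)·(-1) + 0.8729·(-1) = 0.6547; e_2·c_3 = (-0.1918)·(-3) + (-0.9253)·(-1) + (-0.3272)·(-1) = 1.8280.
u_3 = c_3 − 0.6547·e_1 − 1.8280·e_2 = (-2.3636, 0.8342, -0.9733).
‖u_3‖ = 2.6889, so e_3 = (-0.8790, 0.3103, -0.3620).

Q = [[-0.4364, -0.1918, -0.8790], [-0.2182, -0.9253, 0.3103], [0.8729, -0.3272, -0.3620]], R = [[4.5826, 0.4364, 0.6547], [0.0000, 4.2201, 1.8280], [0.0000, 0.0000, 2.6889]]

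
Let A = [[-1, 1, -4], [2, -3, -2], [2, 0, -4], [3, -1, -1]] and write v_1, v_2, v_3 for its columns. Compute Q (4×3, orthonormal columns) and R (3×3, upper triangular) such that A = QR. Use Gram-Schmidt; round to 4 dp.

q_1 = v_1/‖v_1‖ = (-1, 2, 2, 3)/4.2426 = (-0.2357, 0.4714, 0.4714, 0.7071).
r_{12} = q_1·v_2 = -2.3570.
u_2 = v_2 + 2.3570·q_1 = (0.4444, -1.8889, 1.1111, 0.6667).
‖u_2‖ = 2.3333, so q_2 = (0.1905, -0.8095, 0.4762, 0.2857).
r_{13} = q_1·v_3 = -2.5927; r_{23} = q_2·v_3 = -1.3333.
u_3 = v_3 + 2.5927·q_1 + 1.3333·q_2 = (-4.3571, -1.8571, -2.1429, 1.2143).
‖u_3‖ = 5.3385, so q_3 = (-0.8162, -0.3479, -0.4014, 0.2275).

Q = [[-0.2357, 0.1905, -0.8162], [0.4714, -0.8095, -0.3479], [0.4714, 0.4762, -0.4014], [0.7071, 0.2857, 0.2275]], R = [[4.2426, -2.3570, -2.5927], [0.0000, 2.3333, -1.3333], [0.0000, 0.0000, 5.3385]]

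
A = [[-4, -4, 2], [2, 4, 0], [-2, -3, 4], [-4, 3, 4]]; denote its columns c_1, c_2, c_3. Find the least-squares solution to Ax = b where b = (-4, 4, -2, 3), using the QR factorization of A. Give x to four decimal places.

x = (0.2234, 0.9058, 0.2888)

c_1 = (-4, 2, -2, -4); ‖c_1‖ = 6.3246, so q_1 = (-0.6325, 0.3162, -0.3162, -0.6325).
q_1·c_2 = (-0.6325)·(-4) + 0.3162·4 + (-0.3162)·(-3) + (-0.6325)·3 = 2.8460.
u_2 = c_2 − 2.8460·q_1 = (-2.2000, 3.1000, -2.1000, 4.8000).
‖u_2‖ = 6.4730, so q_2 = (-0.3399, 0.4789, -0.3244, 0.7415).
q_1·c_3 = (-0.6325)·2 + 0.3162·0 + (-0.3162)·4 + (-0.6325)·4 = -5.0596; q_2·c_3 = (-0.3399)·2 + 0.4789·0 + (-0.3244)·4 + 0.7415·4 = 0.9887.
u_3 = c_3 + 5.0596·q_1 − 0.9887·q_2 = (-0.8640, 1.1265, 2.7208, 0.0668).
‖u_3‖ = 3.0696, so q_3 = (-0.2815, 0.3670, 0.8864, 0.0218).
Qᵀb = (2.5298, 6.1486, 0.8864).
Back-substitute: x_3 = 0.8864/3.0696 = 0.2888.
x_2 = (6.1486 − 0.9887·0.2888)/6.4730 = 0.9058.
x_1 = (2.5298 − 2.8460·0.9058 + 5.0596·0.2888)/6.3246 = 0.2234.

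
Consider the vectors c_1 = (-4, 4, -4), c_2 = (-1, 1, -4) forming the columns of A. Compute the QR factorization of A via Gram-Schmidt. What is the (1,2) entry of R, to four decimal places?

r_{12} = 3.4641

e_1 = c_1/‖c_1‖ = (-4, 4, -4)/6.9282 = (-0.5774, 0.5774, -0.5774).
r_{12} = e_1·c_2 = 3.4641.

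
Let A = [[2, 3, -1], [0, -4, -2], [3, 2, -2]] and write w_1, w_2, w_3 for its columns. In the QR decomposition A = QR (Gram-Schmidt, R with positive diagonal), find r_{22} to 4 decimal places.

r_{22} = 4.2336

e_1 = w_1/‖w_1‖ = (2, 0, 3)/3.6056 = (0.5547, 0.0000, 0.8321).
r_{12} = e_1·w_2 = 3.3282.
u_2 = w_2 − 3.3282·e_1 = (1.1538, -4.0000, -0.7692).
r_{22} = ‖u_2‖ = 4.2336.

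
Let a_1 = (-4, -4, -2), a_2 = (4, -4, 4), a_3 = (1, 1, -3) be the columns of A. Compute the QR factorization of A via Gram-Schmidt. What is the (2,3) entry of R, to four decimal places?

r_{23} = -1.8304

q_1 = a_1/‖a_1‖ = (-4, -4, -2)/6.0000 = (-0.6667, -0.6667, -0.3333).
r_{12} = q_1·a_2 = -1.3333.
u_2 = a_2 + 1.3333·q_1 = (3.1111, -4.8889, 3.5556).
‖u_2‖ = 6.7987, so q_2 = (0.4576, -0.7191, 0.5230).
r_{23} = q_2·a_3 = -1.8304.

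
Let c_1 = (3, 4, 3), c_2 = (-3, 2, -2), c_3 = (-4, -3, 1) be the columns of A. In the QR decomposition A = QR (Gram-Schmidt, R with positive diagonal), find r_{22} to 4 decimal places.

e_1 = c_1/‖c_1‖ = (3, 4, 3)/5.8310 = (0.5145, 0.6860, 0.5145).
r_{12} = e_1·c_2 = -1.2005.
u_2 = c_2 + 1.2005·e_1 = (-2.3824, 2.8235, -1.3824).
r_{22} = ‖u_2‖ = 3.9445.

r_{22} = 3.9445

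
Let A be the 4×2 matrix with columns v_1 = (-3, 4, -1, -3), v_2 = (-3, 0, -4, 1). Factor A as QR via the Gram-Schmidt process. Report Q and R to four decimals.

q_1 = v_1/‖v_1‖ = (-3, 4, -1, -3)/5.9161 = (-0.5071, 0.6761, -0.1690, -0.5071).
r_{12} = q_1·v_2 = 1.6903.
u_2 = v_2 − 1.6903·q_1 = (-2.1429, -1.1429, -3.7143, 1.8571).
‖u_2‖ = 4.8107, so q_2 = (-0.4454, -0.2376, -0.7721, 0.3860).

Q = [[-0.5071, -0.4454], [0.6761, -0.2376], [-0.1690, -0.7721], [-0.5071, 0.3860]], R = [[5.9161, 1.6903], [0.0000, 4.8107]]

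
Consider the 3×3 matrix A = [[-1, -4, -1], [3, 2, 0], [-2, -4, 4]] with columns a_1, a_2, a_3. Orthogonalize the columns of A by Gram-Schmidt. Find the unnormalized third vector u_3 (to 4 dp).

u_3 = (-2.1333, 1.0667, 2.6667)

a_1 = (-1, 3, -2); ‖a_1‖ = 3.7417, so e_1 = (-0.2673, 0.8018, -0.5345).
e_1·a_2 = (-0.2673)·(-4) + 0.8018·2 + (-0.5345)·(-4) = 4.8107.
u_2 = a_2 − 4.8107·e_1 = (-2.7143, -1.8571, -1.4286).
‖u_2‖ = 3.5857, so e_2 = (-0.7570, -0.5179, -0.3984).
e_1·a_3 = (-0.2673)·(-1) + 0.8018·0 + (-0.5345)·4 = -1.8708; e_2·a_3 = (-0.7570)·(-1) + (-0.5179)·0 + (-0.3984)·4 = -0.8367.
u_3 = a_3 + 1.8708·e_1 + 0.8367·e_2 = (-2.1333, 1.0667, 2.6667).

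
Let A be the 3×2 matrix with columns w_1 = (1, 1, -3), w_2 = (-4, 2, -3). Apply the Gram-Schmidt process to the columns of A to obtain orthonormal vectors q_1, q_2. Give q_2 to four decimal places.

q_2 = (-0.9358, 0.2752, -0.2202)

w_1 = (1, 1, -3); ‖w_1‖ = 3.3166, so q_1 = (0.3015, 0.3015, -0.9045).
q_1·w_2 = 0.3015·(-4) + 0.3015·2 + (-0.9045)·(-3) = 2.1106.
u_2 = w_2 − 2.1106·q_1 = (-4.6364, 1.3636, -1.0909).
‖u_2‖ = 4.9543, so q_2 = (-0.9358, 0.2752, -0.2202).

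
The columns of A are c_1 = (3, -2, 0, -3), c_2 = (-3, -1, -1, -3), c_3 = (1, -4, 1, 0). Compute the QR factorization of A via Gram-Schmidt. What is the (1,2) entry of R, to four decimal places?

q_1 = c_1/‖c_1‖ = (3, -2, 0, -3)/4.6904 = (0.6396, -0.4264, 0.0000, -0.6396).
r_{12} = q_1·c_2 = 0.4264.

r_{12} = 0.4264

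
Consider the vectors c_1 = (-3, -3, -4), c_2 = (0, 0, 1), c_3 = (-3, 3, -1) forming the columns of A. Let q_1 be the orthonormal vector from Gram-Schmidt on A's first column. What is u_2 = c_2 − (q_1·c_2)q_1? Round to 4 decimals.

u_2 = (-0.3529, -0.3529, 0.5294)

c_1 = (-3, -3, -4); ‖c_1‖ = 5.8310, so q_1 = (-0.5145, -0.5145, -0.6860).
q_1·c_2 = (-0.5145)·0 + (-0.5145)·0 + (-0.6860)·1 = -0.6860.
u_2 = c_2 + 0.6860·q_1 = (-0.3529, -0.3529, 0.5294).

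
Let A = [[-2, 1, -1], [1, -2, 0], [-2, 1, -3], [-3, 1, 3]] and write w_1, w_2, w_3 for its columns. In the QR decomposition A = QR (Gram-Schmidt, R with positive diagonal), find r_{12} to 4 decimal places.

w_1 = (-2, 1, -2, -3); ‖w_1‖ = 4.2426, so e_1 = (-0.4714, 0.2357, -0.4714, -0.7071).
r_{12} = e_1·w_2 = -2.1213.

r_{12} = -2.1213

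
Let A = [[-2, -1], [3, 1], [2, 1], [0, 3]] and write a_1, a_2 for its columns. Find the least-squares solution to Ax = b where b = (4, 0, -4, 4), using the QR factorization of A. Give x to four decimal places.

e_1 = a_1/‖a_1‖ = (-2, 3, 2, 0)/4.1231 = (-0.4851, 0.7276, 0.4851, 0.0000).
r_{12} = e_1·a_2 = 1.6977.
u_2 = a_2 − 1.6977·e_1 = (-0.1765, -0.2353, 0.1765, 3.0000).
‖u_2‖ = 3.0195, so e_2 = (-0.0584, -0.0779, 0.0584, 0.9935).
Qᵀb = (-3.8806, 3.5066).
Back-substitute: x_2 = 3.5066/3.0195 = 1.1613.
x_1 = (-3.8806 − 1.6977·1.1613)/4.1231 = -1.4194.

x = (-1.4194, 1.1613)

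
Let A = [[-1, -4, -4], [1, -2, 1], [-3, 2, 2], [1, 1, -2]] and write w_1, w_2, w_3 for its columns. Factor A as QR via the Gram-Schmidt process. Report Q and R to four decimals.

w_1 = (-1, 1, -3, 1); ‖w_1‖ = 3.4641, so q_1 = (-0.2887, 0.2887, -0.8660, 0.2887).
q_1·w_2 = (-0.2887)·(-4) + 0.2887·(-2) + (-0.8660)·2 + 0.2887·1 = -0.8660.
u_2 = w_2 + 0.8660·q_1 = (-4.2500, -1.7500, 1.2500, 1.2500).
‖u_2‖ = 4.9244, so q_2 = (-0.8630, -0.3554, 0.2538, 0.2538).
q_1·w_3 = (-0.2887)·(-4) + 0.2887·1 + (-0.8660)·2 + 0.2887·(-2) = -0.8660; q_2·w_3 = (-0.8630)·(-4) + (-0.3554)·1 + 0.2538·2 + 0.2538·(-2) = 3.0968.
u_3 = w_3 + 0.8660·q_1 − 3.0968·q_2 = (-1.5773, 2.3505, 0.4639, -2.5361).
‖u_3‖ = 3.8288, so q_3 = (-0.4120, 0.6139, 0.1212, -0.6624).

Q = [[-0.2887, -0.8630, -0.4120], [0.2887, -0.3554, 0.6139], [-0.8660, 0.2538, 0.1212], [0.2887, 0.2538, -0.6624]], R = [[3.4641, -0.8660, -0.8660], [0.0000, 4.9244, 3.0968], [0.0000, 0.0000, 3.8288]]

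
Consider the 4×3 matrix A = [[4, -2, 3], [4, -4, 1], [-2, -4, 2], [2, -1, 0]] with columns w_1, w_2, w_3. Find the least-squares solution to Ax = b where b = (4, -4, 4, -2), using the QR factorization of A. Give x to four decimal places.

w_1 = (4, 4, -2, 2); ‖w_1‖ = 6.3246, so e_1 = (0.6325, 0.6325, -0.3162, 0.3162).
e_1·w_2 = 0.6325·(-2) + 0.6325·(-4) + (-0.3162)·(-4) + 0.3162·(-1) = -2.8460.
u_2 = w_2 + 2.8460·e_1 = (-0.2000, -2.2000, -4.9000, -0.1000).
‖u_2‖ = 5.3759, so e_2 = (-0.0372, -0.4092, -0.9115, -0.0186).
e_1·w_3 = 0.6325·3 + 0.6325·1 + (-0.3162)·2 + 0.3162·0 = 1.8974; e_2·w_3 = (-0.0372)·3 + (-0.4092)·1 + (-0.9115)·2 + (-0.0186)·0 = -2.3438.
u_3 = w_3 − 1.8974·e_1 + 2.3438·e_2 = (1.7128, -1.1592, 0.4637, -0.6436).
‖u_3‖ = 2.2151, so e_3 = (0.7732, -0.5233, 0.2093, -0.2906).
Qᵀb = (-1.8974, -2.1206, 6.6046).
Back-substitute: x_3 = 6.6046/2.2151 = 2.9817.
x_2 = (-2.1206 + 2.3438·2.9817)/5.3759 = 0.9055.
x_1 = (-1.8974 + 2.8460·0.9055 − 1.8974·2.9817)/6.3246 = -0.7870.

x = (-0.7870, 0.9055, 2.9817)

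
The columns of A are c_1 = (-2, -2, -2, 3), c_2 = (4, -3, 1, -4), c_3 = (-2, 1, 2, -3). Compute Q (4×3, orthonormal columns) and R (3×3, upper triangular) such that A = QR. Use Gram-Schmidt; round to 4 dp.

c_1 = (-2, -2, -2, 3); ‖c_1‖ = 4.5826, so e_1 = (-0.4364, -0.4364, -0.4364, 0.6547).
e_1·c_2 = (-0.4364)·4 + (-0.4364)·(-3) + (-0.4364)·1 + 0.6547·(-4) = -3.4915.
u_2 = c_2 + 3.4915·e_1 = (2.4762, -4.5238, -0.5238, -1.7143).
‖u_2‖ = 5.4598, so e_2 = (0.4535, -0.8286, -0.0959, -0.3140).
e_1·c_3 = (-0.4364)·(-2) + (-0.4364)·1 + (-0.4364)·2 + 0.6547·(-3) = -2.4004; e_2·c_3 = 0.4535·(-2) + (-0.8286)·1 + (-0.0959)·2 + (-0.3140)·(-3) = -0.9856.
u_3 = c_3 + 2.4004·e_1 + 0.9856·e_2 = (-2.6006, -0.8642, 0.8578, -1.7380).
‖u_3‖ = 3.3566, so e_3 = (-0.7748, -0.2575, 0.2556, -0.5178).

Q = [[-0.4364, 0.4535, -0.7748], [-0.4364, -0.8286, -0.2575], [-0.4364, -0.0959, 0.2556], [0.6547, -0.3140, -0.5178]], R = [[4.5826, -3.4915, -2.4004], [0.0000, 5.4598, -0.9856], [0.0000, 0.0000, 3.3566]]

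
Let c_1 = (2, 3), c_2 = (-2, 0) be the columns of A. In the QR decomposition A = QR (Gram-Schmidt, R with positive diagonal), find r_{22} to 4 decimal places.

q_1 = c_1/‖c_1‖ = (2, 3)/3.6056 = (0.5547, 0.8321).
r_{12} = q_1·c_2 = -1.1094.
u_2 = c_2 + 1.1094·q_1 = (-1.3846, 0.9231).
r_{22} = ‖u_2‖ = 1.6641.

r_{22} = 1.6641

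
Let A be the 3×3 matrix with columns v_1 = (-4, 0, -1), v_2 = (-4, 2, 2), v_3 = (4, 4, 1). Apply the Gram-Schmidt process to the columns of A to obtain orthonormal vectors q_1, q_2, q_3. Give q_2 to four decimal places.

q_2 = (-0.1999, 0.5664, 0.7996)

q_1 = v_1/‖v_1‖ = (-4, 0, -1)/4.1231 = (-0.9701, 0.0000, -0.2425).
r_{12} = q_1·v_2 = 3.3955.
u_2 = v_2 − 3.3955·q_1 = (-0.7059, 2.0000, 2.8235).
‖u_2‖ = 3.5314, so q_2 = (-0.1999, 0.5664, 0.7996).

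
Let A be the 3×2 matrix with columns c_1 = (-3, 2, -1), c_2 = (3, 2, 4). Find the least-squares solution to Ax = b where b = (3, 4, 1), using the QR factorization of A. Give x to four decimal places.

x = (0.4031, 0.8492)

c_1 = (-3, 2, -1); ‖c_1‖ = 3.7417, so q_1 = (-0.8018, 0.5345, -0.2673).
q_1·c_2 = (-0.8018)·3 + 0.5345·2 + (-0.2673)·4 = -2.4054.
u_2 = c_2 + 2.4054·q_1 = (1.0714, 3.2857, 3.3571).
‖u_2‖ = 4.8181, so q_2 = (0.2224, 0.6819, 0.6968).
Qᵀb = (-0.5345, 4.0917).
Back-substitute: x_2 = 4.0917/4.8181 = 0.8492.
x_1 = (-0.5345 + 2.4054·0.8492)/3.7417 = 0.4031.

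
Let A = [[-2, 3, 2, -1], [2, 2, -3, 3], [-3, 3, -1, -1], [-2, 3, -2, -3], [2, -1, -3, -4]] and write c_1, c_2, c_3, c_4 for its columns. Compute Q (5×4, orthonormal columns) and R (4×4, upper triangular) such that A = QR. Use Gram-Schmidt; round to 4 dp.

c_1 = (-2, 2, -3, -2, 2); ‖c_1‖ = 5.0000, so e_1 = (-0.4000, 0.4000, -0.6000, -0.4000, 0.4000).
e_1·c_2 = (-0.4000)·3 + 0.4000·2 + (-0.6000)·3 + (-0.4000)·3 + 0.4000·(-1) = -3.8000.
u_2 = c_2 + 3.8000·e_1 = (1.4800, 3.5200, 0.7200, 1.4800, 0.5200).
‖u_2‖ = 4.1905, so e_2 = (0.3532, 0.8400, 0.1718, 0.3532, 0.1241).
e_1·c_3 = (-0.4000)·2 + 0.4000·(-3) + (-0.6000)·(-1) + (-0.4000)·(-2) + 0.4000·(-3) = -1.8000; e_2·c_3 = 0.3532·2 + 0.8400·(-3) + 0.1718·(-1) + 0.3532·(-2) + 0.1241·(-3) = -3.0641.
u_3 = c_3 + 1.8000·e_1 + 3.0641·e_2 = (2.3622, 0.2938, -1.5535, -1.6378, -1.8998).
‖u_3‖ = 3.7909, so e_3 = (0.6231, 0.0775, -0.4098, -0.4320, -0.5011).
e_1·c_4 = (-0.4000)·(-1) + 0.4000·3 + (-0.6000)·(-1) + (-0.4000)·(-3) + 0.4000·(-4) = 1.8000; e_2·c_4 = 0.3532·(-1) + 0.8400·3 + 0.1718·(-1) + 0.3532·(-3) + 0.1241·(-4) = 0.4391; e_3·c_4 = 0.6231·(-1) + 0.0775·3 + (-0.4098)·(-1) + (-0.4320)·(-3) + (-0.5011)·(-4) = 3.3199.
u_4 = c_4 − 1.8000·e_1 − 0.4391·e_2 − 3.3199·e_3 = (-2.5037, 1.6538, 1.3650, -1.0008, -3.1108).
‖u_4‖ = 4.6417, so e_4 = (-0.5394, 0.3563, 0.2941, -0.2156, -0.6702).

Q = [[-0.4000, 0.3532, 0.6231, -0.5394], [0.4000, 0.8400, 0.0775, 0.3563], [-0.6000, 0.1718, -0.4098, 0.2941], [-0.4000, 0.3532, -0.4320, -0.2156], [0.4000, 0.1241, -0.5011, -0.6702]], R = [[5.0000, -3.8000, -1.8000, 1.8000], [0.0000, 4.1905, -3.0641, 0.4391], [0.0000, 0.0000, 3.7909, 3.3199], [0.0000, 0.0000, 0.0000, 4.6417]]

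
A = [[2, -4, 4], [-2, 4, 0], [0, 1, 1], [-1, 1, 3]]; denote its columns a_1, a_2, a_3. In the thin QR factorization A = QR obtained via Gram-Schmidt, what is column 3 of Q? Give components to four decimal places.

q_3 = (0.5822, 0.3176, 0.5293, 0.5293)

a_1 = (2, -2, 0, -1); ‖a_1‖ = 3.0000, so q_1 = (0.6667, -0.6667, 0.0000, -0.3333).
q_1·a_2 = 0.6667·(-4) + (-0.6667)·4 + 0.0000·1 + (-0.3333)·1 = -5.6667.
u_2 = a_2 + 5.6667·q_1 = (-0.2222, 0.2222, 1.0000, -0.8889).
‖u_2‖ = 1.3744, so q_2 = (-0.1617, 0.1617, 0.7276, -0.6468).
q_1·a_3 = 0.6667·4 + (-0.6667)·0 + 0.0000·1 + (-0.3333)·3 = 1.6667; q_2·a_3 = (-0.1617)·4 + 0.1617·0 + 0.7276·1 + (-0.6468)·3 = -1.8594.
u_3 = a_3 − 1.6667·q_1 + 1.8594·q_2 = (2.5882, 1.4118, 2.3529, 2.3529).
‖u_3‖ = 4.4458, so q_3 = (0.5822, 0.3176, 0.5293, 0.5293).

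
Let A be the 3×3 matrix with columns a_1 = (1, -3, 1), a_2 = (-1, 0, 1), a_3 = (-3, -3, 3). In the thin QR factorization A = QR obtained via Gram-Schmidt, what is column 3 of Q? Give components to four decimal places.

e_1 = a_1/‖a_1‖ = (1, -3, 1)/3.3166 = (0.3015, -0.9045, 0.3015).
r_{12} = e_1·a_2 = 0.0000.
u_2 = a_2 + 0.0000·e_1 = (-1.0000, 0.0000, 1.0000).
‖u_2‖ = 1.4142, so e_2 = (-0.7071, 0.0000, 0.7071).
r_{13} = e_1·a_3 = 2.7136; r_{23} = e_2·a_3 = 4.2426.
u_3 = a_3 − 2.7136·e_1 − 4.2426·e_2 = (-0.8182, -0.5455, -0.8182).
‖u_3‖ = 1.2792, so e_3 = (-0.6396, -0.4264, -0.6396).

e_3 = (-0.6396, -0.4264, -0.6396)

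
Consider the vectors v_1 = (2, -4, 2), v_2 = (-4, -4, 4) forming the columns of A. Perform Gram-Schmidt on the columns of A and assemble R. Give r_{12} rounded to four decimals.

r_{12} = 3.2660

v_1 = (2, -4, 2); ‖v_1‖ = 4.8990, so q_1 = (0.4082, -0.8165, 0.4082).
r_{12} = q_1·v_2 = 3.2660.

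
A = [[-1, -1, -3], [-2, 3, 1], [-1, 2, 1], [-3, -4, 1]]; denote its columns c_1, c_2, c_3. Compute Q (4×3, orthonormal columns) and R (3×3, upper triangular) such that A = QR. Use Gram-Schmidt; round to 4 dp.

c_1 = (-1, -2, -1, -3); ‖c_1‖ = 3.8730, so e_1 = (-0.2582, -0.5164, -0.2582, -0.7746).
e_1·c_2 = (-0.2582)·(-1) + (-0.5164)·3 + (-0.2582)·2 + (-0.7746)·(-4) = 1.2910.
u_2 = c_2 − 1.2910·e_1 = (-0.6667, 3.6667, 2.3333, -3.0000).
‖u_2‖ = 5.3229, so e_2 = (-0.1252, 0.6888, 0.4384, -0.5636).
e_1·c_3 = (-0.2582)·(-3) + (-0.5164)·1 + (-0.2582)·1 + (-0.7746)·1 = -0.7746; e_2·c_3 = (-0.1252)·(-3) + 0.6888·1 + 0.4384·1 + (-0.5636)·1 = 0.9393.
u_3 = c_3 + 0.7746·e_1 − 0.9393·e_2 = (-3.0824, -0.0471, 0.3882, 0.9294).
‖u_3‖ = 3.2431, so e_3 = (-0.9504, -0.0145, 0.1197, 0.2866).

Q = [[-0.2582, -0.1252, -0.9504], [-0.5164, 0.6888, -0.0145], [-0.2582, 0.4384, 0.1197], [-0.7746, -0.5636, 0.2866]], R = [[3.8730, 1.2910, -0.7746], [0.0000, 5.3229, 0.9393], [0.0000, 0.0000, 3.2431]]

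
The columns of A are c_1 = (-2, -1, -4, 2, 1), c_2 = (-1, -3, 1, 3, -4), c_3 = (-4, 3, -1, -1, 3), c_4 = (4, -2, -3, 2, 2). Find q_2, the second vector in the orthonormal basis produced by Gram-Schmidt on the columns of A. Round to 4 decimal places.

c_1 = (-2, -1, -4, 2, 1); ‖c_1‖ = 5.0990, so q_1 = (-0.3922, -0.1961, -0.7845, 0.3922, 0.1961).
q_1·c_2 = (-0.3922)·(-1) + (-0.1961)·(-3) + (-0.7845)·1 + 0.3922·3 + 0.1961·(-4) = 0.5883.
u_2 = c_2 − 0.5883·q_1 = (-0.7692, -2.8846, 1.4615, 2.7692, -4.1154).
‖u_2‖ = 5.9711, so q_2 = (-0.1288, -0.4831, 0.2448, 0.4638, -0.6892).

q_2 = (-0.1288, -0.4831, 0.2448, 0.4638, -0.6892)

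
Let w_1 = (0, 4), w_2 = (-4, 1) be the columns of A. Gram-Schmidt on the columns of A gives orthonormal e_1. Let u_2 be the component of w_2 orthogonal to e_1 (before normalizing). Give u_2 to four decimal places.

w_1 = (0, 4); ‖w_1‖ = 4.0000, so e_1 = (0.0000, 1.0000).
e_1·w_2 = 0.0000·(-4) + 1.0000·1 = 1.0000.
u_2 = w_2 − 1.0000·e_1 = (-4.0000, 0.0000).

u_2 = (-4.0000, 0.0000)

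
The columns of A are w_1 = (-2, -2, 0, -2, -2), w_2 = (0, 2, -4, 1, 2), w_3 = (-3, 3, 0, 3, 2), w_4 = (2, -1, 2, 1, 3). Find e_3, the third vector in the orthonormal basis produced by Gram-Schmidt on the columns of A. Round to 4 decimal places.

e_3 = (-0.8043, 0.3133, 0.3048, 0.3895, 0.1016)

w_1 = (-2, -2, 0, -2, -2); ‖w_1‖ = 4.0000, so e_1 = (-0.5000, -0.5000, 0.0000, -0.5000, -0.5000).
e_1·w_2 = (-0.5000)·0 + (-0.5000)·2 + 0.0000·(-4) + (-0.5000)·1 + (-0.5000)·2 = -2.5000.
u_2 = w_2 + 2.5000·e_1 = (-1.2500, 0.7500, -4.0000, -0.2500, 0.7500).
‖u_2‖ = 4.3301, so e_2 = (-0.2887, 0.1732, -0.9238, -0.0577, 0.1732).
e_1·w_3 = (-0.5000)·(-3) + (-0.5000)·3 + 0.0000·0 + (-0.5000)·3 + (-0.5000)·2 = -2.5000; e_2·w_3 = (-0.2887)·(-3) + 0.1732·3 + (-0.9238)·0 + (-0.0577)·3 + 0.1732·2 = 1.5588.
u_3 = w_3 + 2.5000·e_1 − 1.5588·e_2 = (-3.8000, 1.4800, 1.4400, 1.8400, 0.4800).
‖u_3‖ = 4.7244, so e_3 = (-0.8043, 0.3133, 0.3048, 0.3895, 0.1016).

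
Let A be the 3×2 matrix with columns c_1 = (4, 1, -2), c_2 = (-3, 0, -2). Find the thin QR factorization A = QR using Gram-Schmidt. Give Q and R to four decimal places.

Q = [[0.8729, -0.4679], [0.2182, 0.1208], [-0.4364, -0.8755]], R = [[4.5826, -1.7457], [0.0000, 3.1547]]

e_1 = c_1/‖c_1‖ = (4, 1, -2)/4.5826 = (0.8729, 0.2182, -0.4364).
r_{12} = e_1·c_2 = -1.7457.
u_2 = c_2 + 1.7457·e_1 = (-1.4762, 0.3810, -2.7619).
‖u_2‖ = 3.1547, so e_2 = (-0.4679, 0.1208, -0.8755).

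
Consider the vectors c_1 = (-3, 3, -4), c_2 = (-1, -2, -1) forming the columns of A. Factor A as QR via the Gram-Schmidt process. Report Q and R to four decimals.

e_1 = c_1/‖c_1‖ = (-3, 3, -4)/5.8310 = (-0.5145, 0.5145, -0.6860).
r_{12} = e_1·c_2 = 0.1715.
u_2 = c_2 − 0.1715·e_1 = (-0.9118, -2.0882, -0.8824).
‖u_2‖ = 2.4435, so e_2 = (-0.3731, -0.8546, -0.3611).

Q = [[-0.5145, -0.3731], [0.5145, -0.8546], [-0.6860, -0.3611]], R = [[5.8310, 0.1715], [0.0000, 2.4435]]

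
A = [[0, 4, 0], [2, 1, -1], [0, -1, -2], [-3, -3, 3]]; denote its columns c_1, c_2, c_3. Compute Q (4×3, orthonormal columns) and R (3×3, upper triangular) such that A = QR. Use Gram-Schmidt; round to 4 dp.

c_1 = (0, 2, 0, -3); ‖c_1‖ = 3.6056, so e_1 = (0.0000, 0.5547, 0.0000, -0.8321).
e_1·c_2 = 0.0000·4 + 0.5547·1 + 0.0000·(-1) + (-0.8321)·(-3) = 3.0509.
u_2 = c_2 − 3.0509·e_1 = (4.0000, -0.6923, -1.0000, -0.4615).
‖u_2‖ = 4.2062, so e_2 = (0.9510, -0.1646, -0.2377, -0.1097).
e_1·c_3 = 0.0000·0 + 0.5547·(-1) + 0.0000·(-2) + (-0.8321)·3 = -3.0509; e_2·c_3 = 0.9510·0 + (-0.1646)·(-1) + (-0.2377)·(-2) + (-0.1097)·3 = 0.3109.
u_3 = c_3 + 3.0509·e_1 − 0.3109·e_2 = (-0.2957, 0.7435, -1.9261, 0.4957).
‖u_3‖ = 2.1437, so e_3 = (-0.1379, 0.3468, -0.8985, 0.2312).

Q = [[0.0000, 0.9510, -0.1379], [0.5547, -0.1646, 0.3468], [0.0000, -0.2377, -0.8985], [-0.8321, -0.1097, 0.2312]], R = [[3.6056, 3.0509, -3.0509], [0.0000, 4.2062, 0.3109], [0.0000, 0.0000, 2.1437]]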